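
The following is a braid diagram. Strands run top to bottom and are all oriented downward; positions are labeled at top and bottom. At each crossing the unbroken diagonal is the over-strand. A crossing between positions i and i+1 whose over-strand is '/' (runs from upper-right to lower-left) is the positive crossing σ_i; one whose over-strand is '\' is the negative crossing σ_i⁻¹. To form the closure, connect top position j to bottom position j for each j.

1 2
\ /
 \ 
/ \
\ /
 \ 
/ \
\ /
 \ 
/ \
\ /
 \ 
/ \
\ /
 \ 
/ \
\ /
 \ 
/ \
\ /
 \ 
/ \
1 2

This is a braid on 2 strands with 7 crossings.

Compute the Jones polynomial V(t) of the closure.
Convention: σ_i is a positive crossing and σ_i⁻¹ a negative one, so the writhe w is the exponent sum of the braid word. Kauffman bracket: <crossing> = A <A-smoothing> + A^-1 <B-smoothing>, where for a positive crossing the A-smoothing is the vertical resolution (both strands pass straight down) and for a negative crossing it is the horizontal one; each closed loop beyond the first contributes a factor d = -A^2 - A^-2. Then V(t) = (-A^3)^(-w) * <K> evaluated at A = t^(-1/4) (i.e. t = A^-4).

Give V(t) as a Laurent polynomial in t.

Reading the diagram top to bottom ('/'-over between positions i,i+1 = s_i, '\'-over = s_i^-1): braid word = s1^-1 s1^-1 s1^-1 s1^-1 s1^-1 s1^-1 s1^-1.
Braid: s1^-1 s1^-1 s1^-1 s1^-1 s1^-1 s1^-1 s1^-1 on 2 strands, 7 crossings.
Writhe w = (#positive) - (#negative) = 0 - 7 = -7.
State-sum expansion of <K>. There are 2^7 = 128 states.
Each crossing splits two ways (0=vertical, 1=horizontal). The state's weight is A^(#A-smoothings - #B-smoothings) * d^(loops - 1).
Tabulate the states by total A-exponent and number of loops L (A-exp: L × count):
  A^7: L=7 ×1
  A^5: L=6 ×7
  A^3: L=5 ×21
  A^1: L=4 ×35
  A^-1: L=3 ×35
  A^-3: L=2 ×21
  A^-5: L=1 ×7
  A^-7: L=2 ×1
Each group contributes A^e * Σ count * d^(L-1):
Powers of d = -A^2 - A^-2: d^2 = A^4 + 2 + A^-4; d^3 = -A^6 - 3*A^2 - 3*A^-2 - A^-6; d^4 = A^8 + 4*A^4 + 6 + 4*A^-4 + A^-8; d^5 = -A^10 - 5*A^6 - 10*A^2 - 10*A^-2 - 5*A^-6 - A^-10; d^6 = A^12 + 6*A^8 + 15*A^4 + 20 + 15*A^-4 + 6*A^-8 + A^-12.
  A^7 * (d^6) = A^19 + 6*A^15 + 15*A^11 + 20*A^7 + 15*A^3 + 6*A^-1 + A^-5
  A^5 * (7*d^5) = -7*A^15 - 35*A^11 - 70*A^7 - 70*A^3 - 35*A^-1 - 7*A^-5
  A^3 * (21*d^4) = 21*A^11 + 84*A^7 + 126*A^3 + 84*A^-1 + 21*A^-5
  A^1 * (35*d^3) = -35*A^7 - 105*A^3 - 105*A^-1 - 35*A^-5
  A^-1 * (35*d^2) = 35*A^3 + 70*A^-1 + 35*A^-5
  A^-3 * (21*d) = -21*A^-1 - 21*A^-5
  A^-5 * (7) = 7*A^-5
  A^-7 * (d) = -A^-5 - A^-9
Summing the groups: <K> = A^19 - A^15 + A^11 - A^7 + A^3 - A^-1 - A^-9
Normalise by the writhe: (-A^3)^(-w) = (-A^3)^(7) = -A^21, so f(A) = -A^21 * <K> = -A^40 + A^36 - A^32 + A^28 - A^24 + A^20 + A^12.
Substitute A = t^(-1/4), i.e. A^e → t^(-e/4): V(t) = t^-3 + t^-5 - t^-6 + t^-7 - t^-8 + t^-9 - t^-10

Answer: t^-3 + t^-5 - t^-6 + t^-7 - t^-8 + t^-9 - t^-10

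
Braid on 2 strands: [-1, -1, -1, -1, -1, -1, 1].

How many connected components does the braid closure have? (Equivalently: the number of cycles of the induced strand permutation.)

1

Derivation:
Track the strand permutation on 2 strands, starting from identity.
  step 1: s1^-1 swaps positions 1,2 -> [2 1]
  step 2: s1^-1 swaps positions 1,2 -> [1 2]
  step 3: s1^-1 swaps positions 1,2 -> [2 1]
  step 4: s1^-1 swaps positions 1,2 -> [1 2]
  step 5: s1^-1 swaps positions 1,2 -> [2 1]
  step 6: s1^-1 swaps positions 1,2 -> [1 2]
  step 7: s1 swaps positions 1,2 -> [2 1]
Final permutation (position -> original strand): [2 1]
Closure components = cycle count of this permutation = 1.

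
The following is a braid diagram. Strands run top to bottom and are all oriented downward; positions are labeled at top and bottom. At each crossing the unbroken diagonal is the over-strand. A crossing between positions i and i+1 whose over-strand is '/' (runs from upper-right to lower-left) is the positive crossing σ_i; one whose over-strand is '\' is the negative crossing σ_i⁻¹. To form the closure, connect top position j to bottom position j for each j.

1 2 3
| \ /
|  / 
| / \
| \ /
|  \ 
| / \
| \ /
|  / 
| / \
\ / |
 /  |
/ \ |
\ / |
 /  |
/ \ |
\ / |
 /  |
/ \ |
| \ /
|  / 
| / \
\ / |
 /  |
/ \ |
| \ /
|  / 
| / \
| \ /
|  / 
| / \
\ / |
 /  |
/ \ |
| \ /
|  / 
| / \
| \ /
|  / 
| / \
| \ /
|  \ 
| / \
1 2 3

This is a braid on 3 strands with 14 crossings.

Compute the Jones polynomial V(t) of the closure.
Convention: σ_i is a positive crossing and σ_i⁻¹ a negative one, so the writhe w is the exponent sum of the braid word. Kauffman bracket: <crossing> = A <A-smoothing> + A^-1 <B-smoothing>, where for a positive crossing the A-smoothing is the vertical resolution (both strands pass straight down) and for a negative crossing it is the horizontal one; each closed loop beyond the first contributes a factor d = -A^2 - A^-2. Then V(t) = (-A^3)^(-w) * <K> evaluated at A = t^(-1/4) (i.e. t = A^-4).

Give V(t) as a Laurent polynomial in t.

Reading the diagram top to bottom ('/'-over between positions i,i+1 = s_i, '\'-over = s_i^-1): braid word = s2 s2^-1 s2 s1 s1 s1 s2 s1 s2 s2 s1 s2 s2 s2^-1.
The presented braid s2 s2^-1 s2 s1 s1 s1 s2 s1 s2 s2 s1 s2 s2 s2^-1 on 3 strands reduces by inverse Markov moves (closure unchanged at each step):
  Deconjugate: the word is γ·β·γ⁻¹ with γ = s2 s2^-1 (prefix) and γ⁻¹ = s2 s2^-1 (suffix); strip both.
Reduced to β = s2 s1 s1 s1 s2 s1 s2 s2 s1 s2 on 3 strands, 10 crossings.
Compute on β:
Braid: s2 s1 s1 s1 s2 s1 s2 s2 s1 s2 on 3 strands, 10 crossings.
Writhe w = (#positive) - (#negative) = 10 - 0 = 10.
State-sum expansion of <K>. There are 2^10 = 1024 states.
Smooth each crossing (0=||, 1=⌣⌢); contribution A^(Σ sign_k(1-2s_k)) * d^(L-1).
Tabulate the states by total A-exponent and number of loops L (A-exp: L × count):
  A^10: L=3 ×1
  A^8: L=2 ×10
  A^6: L=1 ×25, L=3 ×20
  A^4: L=2 ×100, L=4 ×20
  A^2: L=1 ×36, L=3 ×164, L=5 ×10
  A^0: L=2 ×108, L=4 ×142, L=6 ×2
  A^-2: L=1 ×12, L=3 ×129, L=5 ×69
  A^-4: L=2 ×24, L=4 ×78, L=6 ×18
  A^-6: L=3 ×19, L=5 ×24, L=7 ×2
  A^-8: L=4 ×7, L=6 ×3
  A^-10: L=5 ×1
Each group contributes A^e * Σ count * d^(L-1):
Powers of d = -A^2 - A^-2: d^2 = A^4 + 2 + A^-4; d^3 = -A^6 - 3*A^2 - 3*A^-2 - A^-6; d^4 = A^8 + 4*A^4 + 6 + 4*A^-4 + A^-8; d^5 = -A^10 - 5*A^6 - 10*A^2 - 10*A^-2 - 5*A^-6 - A^-10; d^6 = A^12 + 6*A^8 + 15*A^4 + 20 + 15*A^-4 + 6*A^-8 + A^-12.
  A^10 * (d^2) = A^14 + 2*A^10 + A^6
  A^8 * (10*d) = -10*A^10 - 10*A^6
  A^6 * (25 + 20*d^2) = 20*A^10 + 65*A^6 + 20*A^2
  A^4 * (100*d + 20*d^3) = -20*A^10 - 160*A^6 - 160*A^2 - 20*A^-2
  A^2 * (36 + 164*d^2 + 10*d^4) = 10*A^10 + 204*A^6 + 424*A^2 + 204*A^-2 + 10*A^-6
  A^0 * (108*d + 142*d^3 + 2*d^5) = -2*A^10 - 152*A^6 - 554*A^2 - 554*A^-2 - 152*A^-6 - 2*A^-10
  A^-2 * (12 + 129*d^2 + 69*d^4) = 69*A^6 + 405*A^2 + 684*A^-2 + 405*A^-6 + 69*A^-10
  A^-4 * (24*d + 78*d^3 + 18*d^5) = -18*A^6 - 168*A^2 - 438*A^-2 - 438*A^-6 - 168*A^-10 - 18*A^-14
  A^-6 * (19*d^2 + 24*d^4 + 2*d^6) = 2*A^6 + 36*A^2 + 145*A^-2 + 222*A^-6 + 145*A^-10 + 36*A^-14 + 2*A^-18
  A^-8 * (7*d^3 + 3*d^5) = -3*A^2 - 22*A^-2 - 51*A^-6 - 51*A^-10 - 22*A^-14 - 3*A^-18
  A^-10 * (d^4) = A^-2 + 4*A^-6 + 6*A^-10 + 4*A^-14 + A^-18
Summing the groups: <K> = A^14 + A^6 - A^-10
Normalise by the writhe: (-A^3)^(-w) = (-A^3)^(-10) = A^-30, so f(A) = A^-30 * <K> = A^-16 + A^-24 - A^-40.
Substitute A = t^(-1/4), i.e. A^e → t^(-e/4): V(t) = -t^10 + t^6 + t^4

Answer: -t^10 + t^6 + t^4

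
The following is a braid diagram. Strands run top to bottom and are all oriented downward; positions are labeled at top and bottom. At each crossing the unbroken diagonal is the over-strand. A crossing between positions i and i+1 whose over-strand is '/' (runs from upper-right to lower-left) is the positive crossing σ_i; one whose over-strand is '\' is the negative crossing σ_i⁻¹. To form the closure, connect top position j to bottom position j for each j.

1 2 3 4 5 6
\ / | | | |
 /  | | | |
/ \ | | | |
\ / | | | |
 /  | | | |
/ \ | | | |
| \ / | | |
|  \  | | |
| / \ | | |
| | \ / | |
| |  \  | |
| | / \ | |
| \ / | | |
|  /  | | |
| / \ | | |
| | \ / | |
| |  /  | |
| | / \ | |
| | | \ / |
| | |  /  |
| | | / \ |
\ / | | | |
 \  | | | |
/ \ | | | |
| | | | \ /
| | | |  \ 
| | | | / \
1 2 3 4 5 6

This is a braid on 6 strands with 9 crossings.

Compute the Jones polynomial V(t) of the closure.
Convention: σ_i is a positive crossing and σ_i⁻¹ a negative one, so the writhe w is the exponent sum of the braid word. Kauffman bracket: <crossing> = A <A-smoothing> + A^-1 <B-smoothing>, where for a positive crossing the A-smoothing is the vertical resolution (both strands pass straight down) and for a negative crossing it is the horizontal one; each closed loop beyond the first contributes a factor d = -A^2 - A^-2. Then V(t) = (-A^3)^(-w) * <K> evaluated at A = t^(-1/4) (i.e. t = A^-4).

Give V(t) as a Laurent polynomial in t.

Reading the diagram top to bottom ('/'-over between positions i,i+1 = s_i, '\'-over = s_i^-1): braid word = s1 s1 s2^-1 s3^-1 s2 s3 s4 s1^-1 s5^-1.
The presented braid s1 s1 s2^-1 s3^-1 s2 s3 s4 s1^-1 s5^-1 on 6 strands reduces by inverse Markov moves (closure unchanged at each step):
  Destabilize: the word has the form β·s5^-1 where s5^-1 occurs only as the final letter (β ∈ B_5); drop it and the last strand → 5 strands.
  Deconjugate: the word is γ·β·γ⁻¹ with γ = s1 (prefix) and γ⁻¹ = s1^-1 (suffix); strip both.
  Destabilize: the word has the form β·s4 where s4 occurs only as the final letter (β ∈ B_4); drop it and the last strand → 4 strands.
Reduced to β = s1 s2^-1 s3^-1 s2 s3 on 4 strands, 5 crossings.
Compute on β:
Braid: s1 s2^-1 s3^-1 s2 s3 on 4 strands, 5 crossings.
Writhe w = (#positive) - (#negative) = 3 - 2 = 1.
Computing the Kauffman bracket via state sum. There are 2^5 = 32 states.
Each crossing splits two ways (0=vertical, 1=horizontal). The state's weight is A^(#A-smoothings - #B-smoothings) * d^(loops - 1).
  state 00000: A-exp=+1, loops=4, term = A^1 * d^3
  state 00001: A-exp=-1, loops=3, term = A^-1 * d^2
  state 00010: A-exp=-1, loops=3, term = A^-1 * d^2
  state 00011: A-exp=-3, loops=2, term = A^-3 * d^1
  state 00100: A-exp=+3, loops=3, term = A^3 * d^2
  state 00101: A-exp=+1, loops=4, term = A^1 * d^3
  state 00110: A-exp=+1, loops=2, term = A^1 * d^1
  state 00111: A-exp=-1, loops=3, term = A^-1 * d^2
  state 01000: A-exp=+3, loops=3, term = A^3 * d^2
  state 01001: A-exp=+1, loops=2, term = A^1 * d^1
  state 01010: A-exp=+1, loops=4, term = A^1 * d^3
  state 01011: A-exp=-1, loops=3, term = A^-1 * d^2
  state 01100: A-exp=+5, loops=2, term = A^5 * d^1
  state 01101: A-exp=+3, loops=3, term = A^3 * d^2
  state 01110: A-exp=+3, loops=3, term = A^3 * d^2
  state 01111: A-exp=+1, loops=2, term = A^1 * d^1
  state 10000: A-exp=-1, loops=3, term = A^-1 * d^2
  state 10001: A-exp=-3, loops=2, term = A^-3 * d^1
  state 10010: A-exp=-3, loops=2, term = A^-3 * d^1
  state 10011: A-exp=-5, loops=1, term = A^-5 * d^0
  state 10100: A-exp=+1, loops=2, term = A^1 * d^1
  state 10101: A-exp=-1, loops=3, term = A^-1 * d^2
  state 10110: A-exp=-1, loops=1, term = A^-1 * d^0
  state 10111: A-exp=-3, loops=2, term = A^-3 * d^1
  state 11000: A-exp=+1, loops=2, term = A^1 * d^1
  state 11001: A-exp=-1, loops=1, term = A^-1 * d^0
  state 11010: A-exp=-1, loops=3, term = A^-1 * d^2
  state 11011: A-exp=-3, loops=2, term = A^-3 * d^1
  state 11100: A-exp=+3, loops=1, term = A^3 * d^0
  state 11101: A-exp=+1, loops=2, term = A^1 * d^1
  state 11110: A-exp=+1, loops=2, term = A^1 * d^1
  state 11111: A-exp=-1, loops=1, term = A^-1 * d^0
Collect the terms by A-exponent (count of states per loop number):
Powers of d = -A^2 - A^-2: d^2 = A^4 + 2 + A^-4; d^3 = -A^6 - 3*A^2 - 3*A^-2 - A^-6.
  A^5 * (d) = -A^7 - A^3
  A^3 * (1 + 4*d^2) = 4*A^7 + 9*A^3 + 4*A^-1
  A^1 * (7*d + 3*d^3) = -3*A^7 - 16*A^3 - 16*A^-1 - 3*A^-5
  A^-1 * (3 + 7*d^2) = 7*A^3 + 17*A^-1 + 7*A^-5
  A^-3 * (5*d) = -5*A^-1 - 5*A^-5
  A^-5 * (1) = A^-5
Summing the groups: <K> = -A^3
Normalise by the writhe: (-A^3)^(-w) = (-A^3)^(-1) = -A^-3, so f(A) = -A^-3 * <K> = 1.
Substitute A = t^(-1/4), i.e. A^e → t^(-e/4): V(t) = 1

Answer: 1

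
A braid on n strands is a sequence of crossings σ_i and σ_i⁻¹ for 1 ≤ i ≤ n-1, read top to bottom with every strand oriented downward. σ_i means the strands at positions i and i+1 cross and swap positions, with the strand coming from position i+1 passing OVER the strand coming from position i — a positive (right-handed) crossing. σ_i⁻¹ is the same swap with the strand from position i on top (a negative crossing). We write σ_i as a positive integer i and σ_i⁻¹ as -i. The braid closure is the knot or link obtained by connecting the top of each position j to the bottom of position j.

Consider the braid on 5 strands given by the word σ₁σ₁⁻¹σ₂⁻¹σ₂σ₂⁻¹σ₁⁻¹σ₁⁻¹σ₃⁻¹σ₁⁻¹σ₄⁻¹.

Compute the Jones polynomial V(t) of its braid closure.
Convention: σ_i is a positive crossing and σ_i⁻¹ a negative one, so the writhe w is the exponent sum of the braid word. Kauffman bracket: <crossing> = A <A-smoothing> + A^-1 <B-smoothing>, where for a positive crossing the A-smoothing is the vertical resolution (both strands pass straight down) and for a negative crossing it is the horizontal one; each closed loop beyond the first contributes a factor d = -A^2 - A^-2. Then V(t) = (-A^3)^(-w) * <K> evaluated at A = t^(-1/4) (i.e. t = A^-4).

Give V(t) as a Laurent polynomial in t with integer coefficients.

The presented braid s1 s1^-1 s2^-1 s2 s2^-1 s1^-1 s1^-1 s3^-1 s1^-1 s4^-1 on 5 strands reduces by inverse Markov moves (closure unchanged at each step):
  Destabilize: the word has the form β·s4^-1 where s4^-1 occurs only as the final letter (β ∈ B_4); drop it and the last strand → 4 strands.
  Deconjugate: the word is γ·β·γ⁻¹ with γ = s1 (prefix) and γ⁻¹ = s1^-1 (suffix); strip both.
  Destabilize: the word has the form β·s3^-1 where s3^-1 occurs only as the final letter (β ∈ B_3); drop it and the last strand → 3 strands.
Reduced to β = s1^-1 s2^-1 s2 s2^-1 s1^-1 s1^-1 on 3 strands, 6 crossings.
Compute on β:
First cancel adjacent σ_i σ_i⁻¹ pairs (Reidemeister II — same braid, same closure): s1^-1 s2^-1 s2 s2^-1 s1^-1 s1^-1 → s1^-1 s2^-1 s1^-1 s1^-1.
Braid: s1^-1 s2^-1 s1^-1 s1^-1 on 3 strands, 4 crossings.
Writhe w = (#positive) - (#negative) = 0 - 4 = -4.
State-sum expansion of <K>. There are 2^4 = 16 states.
Smooth each crossing (0=||, 1=⌣⌢); contribution A^(Σ sign_k(1-2s_k)) * d^(L-1).
  state 0000: A-exp=-4, loops=3, term = A^-4 * d^2
  state 0001: A-exp=-2, loops=2, term = A^-2 * d^1
  state 0010: A-exp=-2, loops=2, term = A^-2 * d^1
  state 0011: A-exp=+0, loops=3, term = A^0 * d^2
  state 0100: A-exp=-2, loops=2, term = A^-2 * d^1
  state 0101: A-exp=+0, loops=1, term = A^0 * d^0
  state 0110: A-exp=+0, loops=1, term = A^0 * d^0
  state 0111: A-exp=+2, loops=2, term = A^2 * d^1
  state 1000: A-exp=-2, loops=2, term = A^-2 * d^1
  state 1001: A-exp=+0, loops=3, term = A^0 * d^2
  state 1010: A-exp=+0, loops=3, term = A^0 * d^2
  state 1011: A-exp=+2, loops=4, term = A^2 * d^3
  state 1100: A-exp=+0, loops=1, term = A^0 * d^0
  state 1101: A-exp=+2, loops=2, term = A^2 * d^1
  state 1110: A-exp=+2, loops=2, term = A^2 * d^1
  state 1111: A-exp=+4, loops=3, term = A^4 * d^2
Collect the terms by A-exponent (count of states per loop number):
Powers of d = -A^2 - A^-2: d^2 = A^4 + 2 + A^-4; d^3 = -A^6 - 3*A^2 - 3*A^-2 - A^-6.
  A^4 * (d^2) = A^8 + 2*A^4 + 1
  A^2 * (3*d + d^3) = -A^8 - 6*A^4 - 6 - A^-4
  A^0 * (3 + 3*d^2) = 3*A^4 + 9 + 3*A^-4
  A^-2 * (4*d) = -4 - 4*A^-4
  A^-4 * (d^2) = 1 + 2*A^-4 + A^-8
Summing the groups: <K> = -A^4 + 1 + A^-8
Normalise by the writhe: (-A^3)^(-w) = (-A^3)^(4) = A^12, so f(A) = A^12 * <K> = -A^16 + A^12 + A^4.
Substitute A = t^(-1/4), i.e. A^e → t^(-e/4): V(t) = t^-1 + t^-3 - t^-4

Answer: t^-1 + t^-3 - t^-4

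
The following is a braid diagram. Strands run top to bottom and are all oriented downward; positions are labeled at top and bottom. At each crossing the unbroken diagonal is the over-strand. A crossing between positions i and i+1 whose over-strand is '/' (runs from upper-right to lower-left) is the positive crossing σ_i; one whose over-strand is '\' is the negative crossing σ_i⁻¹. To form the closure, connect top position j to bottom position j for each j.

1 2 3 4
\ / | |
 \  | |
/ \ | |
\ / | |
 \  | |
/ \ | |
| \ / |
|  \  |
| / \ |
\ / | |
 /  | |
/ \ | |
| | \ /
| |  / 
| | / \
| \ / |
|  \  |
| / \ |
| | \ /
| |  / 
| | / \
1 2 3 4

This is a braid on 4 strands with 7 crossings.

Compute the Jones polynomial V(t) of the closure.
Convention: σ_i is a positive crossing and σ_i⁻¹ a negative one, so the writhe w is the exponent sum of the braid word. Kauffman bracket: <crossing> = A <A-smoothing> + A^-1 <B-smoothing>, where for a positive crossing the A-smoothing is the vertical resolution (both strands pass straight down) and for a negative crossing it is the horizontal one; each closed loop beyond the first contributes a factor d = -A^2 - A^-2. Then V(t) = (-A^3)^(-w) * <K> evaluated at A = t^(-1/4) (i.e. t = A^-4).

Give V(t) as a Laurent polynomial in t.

t^2 - t + 2 - 2*t^-1 + t^-2 - t^-3 + t^-4

Derivation:
Reading the diagram top to bottom ('/'-over between positions i,i+1 = s_i, '\'-over = s_i^-1): braid word = s1^-1 s1^-1 s2^-1 s1 s3 s2^-1 s3.
Braid: s1^-1 s1^-1 s2^-1 s1 s3 s2^-1 s3 on 4 strands, 7 crossings.
Writhe w = (#positive) - (#negative) = 3 - 4 = -1.
Computing the Kauffman bracket via state sum. There are 2^7 = 128 states.
Each crossing splits two ways (0=vertical, 1=horizontal). The state's weight is A^(#A-smoothings - #B-smoothings) * d^(loops - 1).
Tabulate the states by total A-exponent and number of loops L (A-exp: L × count):
  A^7: L=4 ×1
  A^5: L=3 ×7
  A^3: L=2 ×17, L=4 ×4
  A^1: L=1 ×14, L=3 ×20, L=5 ×1
  A^-1: L=2 ×27, L=4 ×8
  A^-3: L=1 ×5, L=3 ×15, L=5 ×1
  A^-5: L=2 ×4, L=4 ×3
  A^-7: L=3 ×1
Each group contributes A^e * Σ count * d^(L-1):
Powers of d = -A^2 - A^-2: d^2 = A^4 + 2 + A^-4; d^3 = -A^6 - 3*A^2 - 3*A^-2 - A^-6; d^4 = A^8 + 4*A^4 + 6 + 4*A^-4 + A^-8.
  A^7 * (d^3) = -A^13 - 3*A^9 - 3*A^5 - A
  A^5 * (7*d^2) = 7*A^9 + 14*A^5 + 7*A
  A^3 * (17*d + 4*d^3) = -4*A^9 - 29*A^5 - 29*A - 4*A^-3
  A^1 * (14 + 20*d^2 + d^4) = A^9 + 24*A^5 + 60*A + 24*A^-3 + A^-7
  A^-1 * (27*d + 8*d^3) = -8*A^5 - 51*A - 51*A^-3 - 8*A^-7
  A^-3 * (5 + 15*d^2 + d^4) = A^5 + 19*A + 41*A^-3 + 19*A^-7 + A^-11
  A^-5 * (4*d + 3*d^3) = -3*A - 13*A^-3 - 13*A^-7 - 3*A^-11
  A^-7 * (d^2) = A^-3 + 2*A^-7 + A^-11
Summing the groups: <K> = -A^13 + A^9 - A^5 + 2*A - 2*A^-3 + A^-7 - A^-11
Normalise by the writhe: (-A^3)^(-w) = (-A^3)^(1) = -A^3, so f(A) = -A^3 * <K> = A^16 - A^12 + A^8 - 2*A^4 + 2 - A^-4 + A^-8.
Substitute A = t^(-1/4), i.e. A^e → t^(-e/4): V(t) = t^2 - t + 2 - 2*t^-1 + t^-2 - t^-3 + t^-4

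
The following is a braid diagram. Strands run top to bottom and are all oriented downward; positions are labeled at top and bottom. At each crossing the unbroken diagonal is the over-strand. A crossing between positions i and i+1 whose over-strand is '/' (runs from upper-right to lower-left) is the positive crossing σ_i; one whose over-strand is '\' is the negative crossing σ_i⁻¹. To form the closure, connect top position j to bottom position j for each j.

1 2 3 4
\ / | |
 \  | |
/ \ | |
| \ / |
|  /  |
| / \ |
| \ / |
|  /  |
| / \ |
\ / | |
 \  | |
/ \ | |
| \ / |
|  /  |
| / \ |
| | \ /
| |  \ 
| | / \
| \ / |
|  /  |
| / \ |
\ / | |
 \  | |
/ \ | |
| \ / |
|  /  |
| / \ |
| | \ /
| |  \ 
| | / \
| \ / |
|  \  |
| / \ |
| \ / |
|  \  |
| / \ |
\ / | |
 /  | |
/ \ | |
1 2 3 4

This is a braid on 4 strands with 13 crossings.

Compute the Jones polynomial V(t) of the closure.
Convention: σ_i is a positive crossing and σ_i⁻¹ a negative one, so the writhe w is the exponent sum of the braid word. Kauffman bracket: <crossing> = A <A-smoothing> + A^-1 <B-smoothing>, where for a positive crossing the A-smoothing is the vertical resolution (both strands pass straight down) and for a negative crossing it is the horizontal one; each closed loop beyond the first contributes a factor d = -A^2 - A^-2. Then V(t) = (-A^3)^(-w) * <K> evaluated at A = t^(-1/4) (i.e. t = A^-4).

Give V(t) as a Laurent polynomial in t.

Reading the diagram top to bottom ('/'-over between positions i,i+1 = s_i, '\'-over = s_i^-1): braid word = s1^-1 s2 s2 s1^-1 s2 s3^-1 s2 s1^-1 s2 s3^-1 s2^-1 s2^-1 s1.
The presented braid s1^-1 s2 s2 s1^-1 s2 s3^-1 s2 s1^-1 s2 s3^-1 s2^-1 s2^-1 s1 on 4 strands reduces by inverse Markov moves (closure unchanged at each step):
  Deconjugate: the word is γ·β·γ⁻¹ with γ = s1^-1 s2 (prefix) and γ⁻¹ = s2^-1 s1 (suffix); strip both.
  Deconjugate: the word is γ·β·γ⁻¹ with γ = s2 (prefix) and γ⁻¹ = s2^-1 (suffix); strip both.
Reduced to β = s1^-1 s2 s3^-1 s2 s1^-1 s2 s3^-1 on 4 strands, 7 crossings.
Compute on β:
Braid: s1^-1 s2 s3^-1 s2 s1^-1 s2 s3^-1 on 4 strands, 7 crossings.
Writhe w = (#positive) - (#negative) = 3 - 4 = -1.
Enumerate smoothing states for the bracket polynomial. There are 2^7 = 128 states.
Smooth each crossing (0=||, 1=⌣⌢); contribution A^(Σ sign_k(1-2s_k)) * d^(L-1).
Tabulate the states by total A-exponent and number of loops L (A-exp: L × count):
  A^7: L=4 ×1
  A^5: L=3 ×7
  A^3: L=2 ×19, L=4 ×2
  A^1: L=1 ×21, L=3 ×14
  A^-1: L=2 ×32, L=4 ×3
  A^-3: L=3 ×21
  A^-5: L=4 ×7
  A^-7: L=5 ×1
Each group contributes A^e * Σ count * d^(L-1):
Powers of d = -A^2 - A^-2: d^2 = A^4 + 2 + A^-4; d^3 = -A^6 - 3*A^2 - 3*A^-2 - A^-6; d^4 = A^8 + 4*A^4 + 6 + 4*A^-4 + A^-8.
  A^7 * (d^3) = -A^13 - 3*A^9 - 3*A^5 - A
  A^5 * (7*d^2) = 7*A^9 + 14*A^5 + 7*A
  A^3 * (19*d + 2*d^3) = -2*A^9 - 25*A^5 - 25*A - 2*A^-3
  A^1 * (21 + 14*d^2) = 14*A^5 + 49*A + 14*A^-3
  A^-1 * (32*d + 3*d^3) = -3*A^5 - 41*A - 41*A^-3 - 3*A^-7
  A^-3 * (21*d^2) = 21*A + 42*A^-3 + 21*A^-7
  A^-5 * (7*d^3) = -7*A - 21*A^-3 - 21*A^-7 - 7*A^-11
  A^-7 * (d^4) = A + 4*A^-3 + 6*A^-7 + 4*A^-11 + A^-15
Summing the groups: <K> = -A^13 + 2*A^9 - 3*A^5 + 4*A - 4*A^-3 + 3*A^-7 - 3*A^-11 + A^-15
Normalise by the writhe: (-A^3)^(-w) = (-A^3)^(1) = -A^3, so f(A) = -A^3 * <K> = A^16 - 2*A^12 + 3*A^8 - 4*A^4 + 4 - 3*A^-4 + 3*A^-8 - A^-12.
Substitute A = t^(-1/4), i.e. A^e → t^(-e/4): V(t) = -t^3 + 3*t^2 - 3*t + 4 - 4*t^-1 + 3*t^-2 - 2*t^-3 + t^-4

Answer: -t^3 + 3*t^2 - 3*t + 4 - 4*t^-1 + 3*t^-2 - 2*t^-3 + t^-4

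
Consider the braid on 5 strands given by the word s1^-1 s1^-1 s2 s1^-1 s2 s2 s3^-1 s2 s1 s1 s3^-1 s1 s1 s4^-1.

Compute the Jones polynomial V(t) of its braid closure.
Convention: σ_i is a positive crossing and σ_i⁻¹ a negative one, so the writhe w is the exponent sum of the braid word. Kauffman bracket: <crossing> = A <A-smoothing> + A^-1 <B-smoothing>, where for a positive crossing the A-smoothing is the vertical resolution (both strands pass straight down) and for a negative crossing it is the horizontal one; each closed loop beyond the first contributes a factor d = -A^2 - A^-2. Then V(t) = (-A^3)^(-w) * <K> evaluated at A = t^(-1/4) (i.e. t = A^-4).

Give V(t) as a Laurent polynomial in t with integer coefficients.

The presented braid s1^-1 s1^-1 s2 s1^-1 s2 s2 s3^-1 s2 s1 s1 s3^-1 s1 s1 s4^-1 on 5 strands reduces by inverse Markov moves (closure unchanged at each step):
  Destabilize: the word has the form β·s4^-1 where s4^-1 occurs only as the final letter (β ∈ B_4); drop it and the last strand → 4 strands.
  Deconjugate: the word is γ·β·γ⁻¹ with γ = s1^-1 s1^-1 (prefix) and γ⁻¹ = s1 s1 (suffix); strip both.
Reduced to β = s2 s1^-1 s2 s2 s3^-1 s2 s1 s1 s3^-1 on 4 strands, 9 crossings.
Compute on β:
Braid: s2 s1^-1 s2 s2 s3^-1 s2 s1 s1 s3^-1 on 4 strands, 9 crossings.
Writhe w = (#positive) - (#negative) = 6 - 3 = 3.
State-sum expansion of <K>. There are 2^9 = 512 states.
Smooth each crossing (0=||, 1=⌣⌢); contribution A^(Σ sign_k(1-2s_k)) * d^(L-1).
Tabulate the states by total A-exponent and number of loops L (A-exp: L × count):
  A^9: L=3 ×1
  A^7: L=2 ×6, L=4 ×3
  A^5: L=1 ×11, L=3 ×24, L=5 ×1
  A^3: L=2 ×68, L=4 ×16
  A^1: L=1 ×38, L=3 ×85, L=5 ×3
  A^-1: L=2 ×77, L=4 ×49
  A^-3: L=3 ×69, L=5 ×15
  A^-5: L=4 ×34, L=6 ×2
  A^-7: L=5 ×9
  A^-9: L=6 ×1
Each group contributes A^e * Σ count * d^(L-1):
Powers of d = -A^2 - A^-2: d^2 = A^4 + 2 + A^-4; d^3 = -A^6 - 3*A^2 - 3*A^-2 - A^-6; d^4 = A^8 + 4*A^4 + 6 + 4*A^-4 + A^-8; d^5 = -A^10 - 5*A^6 - 10*A^2 - 10*A^-2 - 5*A^-6 - A^-10.
  A^9 * (d^2) = A^13 + 2*A^9 + A^5
  A^7 * (6*d + 3*d^3) = -3*A^13 - 15*A^9 - 15*A^5 - 3*A
  A^5 * (11 + 24*d^2 + d^4) = A^13 + 28*A^9 + 65*A^5 + 28*A + A^-3
  A^3 * (68*d + 16*d^3) = -16*A^9 - 116*A^5 - 116*A - 16*A^-3
  A^1 * (38 + 85*d^2 + 3*d^4) = 3*A^9 + 97*A^5 + 226*A + 97*A^-3 + 3*A^-7
  A^-1 * (77*d + 49*d^3) = -49*A^5 - 224*A - 224*A^-3 - 49*A^-7
  A^-3 * (69*d^2 + 15*d^4) = 15*A^5 + 129*A + 228*A^-3 + 129*A^-7 + 15*A^-11
  A^-5 * (34*d^3 + 2*d^5) = -2*A^5 - 44*A - 122*A^-3 - 122*A^-7 - 44*A^-11 - 2*A^-15
  A^-7 * (9*d^4) = 9*A + 36*A^-3 + 54*A^-7 + 36*A^-11 + 9*A^-15
  A^-9 * (d^5) = -A - 5*A^-3 - 10*A^-7 - 10*A^-11 - 5*A^-15 - A^-19
Summing the groups: <K> = -A^13 + 2*A^9 - 4*A^5 + 4*A - 5*A^-3 + 5*A^-7 - 3*A^-11 + 2*A^-15 - A^-19
Normalise by the writhe: (-A^3)^(-w) = (-A^3)^(-3) = -A^-9, so f(A) = -A^-9 * <K> = A^4 - 2 + 4*A^-4 - 4*A^-8 + 5*A^-12 - 5*A^-16 + 3*A^-20 - 2*A^-24 + A^-28.
Substitute A = t^(-1/4), i.e. A^e → t^(-e/4): V(t) = t^7 - 2*t^6 + 3*t^5 - 5*t^4 + 5*t^3 - 4*t^2 + 4*t - 2 + t^-1

Answer: t^7 - 2*t^6 + 3*t^5 - 5*t^4 + 5*t^3 - 4*t^2 + 4*t - 2 + t^-1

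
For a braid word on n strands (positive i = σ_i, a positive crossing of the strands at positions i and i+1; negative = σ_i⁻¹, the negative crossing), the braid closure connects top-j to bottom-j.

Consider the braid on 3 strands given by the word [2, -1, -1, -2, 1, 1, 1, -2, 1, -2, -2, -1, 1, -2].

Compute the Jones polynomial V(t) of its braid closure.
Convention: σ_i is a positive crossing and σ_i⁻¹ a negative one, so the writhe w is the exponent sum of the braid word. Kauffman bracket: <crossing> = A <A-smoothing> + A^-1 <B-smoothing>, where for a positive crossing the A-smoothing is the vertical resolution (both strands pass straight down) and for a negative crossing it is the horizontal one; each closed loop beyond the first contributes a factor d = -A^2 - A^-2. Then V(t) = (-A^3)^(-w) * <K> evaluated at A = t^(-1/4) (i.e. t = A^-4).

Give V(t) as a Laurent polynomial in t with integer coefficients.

t^2 - 2*t + 3 - 3*t^-1 + 4*t^-2 - 3*t^-3 + 2*t^-4 - 2*t^-5 + t^-6

Derivation:
The presented braid s2 s1^-1 s1^-1 s2^-1 s1 s1 s1 s2^-1 s1 s2^-1 s2^-1 s1^-1 s1 s2^-1 on 3 strands reduces by inverse Markov moves (closure unchanged at each step):
  Deconjugate: the word is γ·β·γ⁻¹ with γ = s2 s1^-1 (prefix) and γ⁻¹ = s1 s2^-1 (suffix); strip both.
Reduced to β = s1^-1 s2^-1 s1 s1 s1 s2^-1 s1 s2^-1 s2^-1 s1^-1 on 3 strands, 10 crossings.
Compute on β:
Braid: s1^-1 s2^-1 s1 s1 s1 s2^-1 s1 s2^-1 s2^-1 s1^-1 on 3 strands, 10 crossings.
Writhe w = (#positive) - (#negative) = 4 - 6 = -2.
Enumerate smoothing states for the bracket polynomial. There are 2^10 = 1024 states.
For each crossing: s=0 is the vertical smoothing, s=1 horizontal. Crossing k contributes A^(sign_k * (1 - 2*s_k)); loop factor d = -A^2 - A^-2.
Tabulate the states by total A-exponent and number of loops L (A-exp: L × count):
  A^10: L=5 ×1
  A^8: L=4 ×10
  A^6: L=3 ×38, L=5 ×7
  A^4: L=2 ×67, L=4 ×49, L=6 ×4
  A^2: L=1 ×46, L=3 ×130, L=5 ×33, L=7 ×1
  A^0: L=2 ×131, L=4 ×110, L=6 ×11
  A^-2: L=1 ×25, L=3 ×133, L=5 ×51, L=7 ×1
  A^-4: L=2 ×37, L=4 ×72, L=6 ×11
  A^-6: L=3 ×25, L=5 ×19, L=7 ×1
  A^-8: L=4 ×8, L=6 ×2
  A^-10: L=5 ×1
Each group contributes A^e * Σ count * d^(L-1):
Powers of d = -A^2 - A^-2: d^2 = A^4 + 2 + A^-4; d^3 = -A^6 - 3*A^2 - 3*A^-2 - A^-6; d^4 = A^8 + 4*A^4 + 6 + 4*A^-4 + A^-8; d^5 = -A^10 - 5*A^6 - 10*A^2 - 10*A^-2 - 5*A^-6 - A^-10; d^6 = A^12 + 6*A^8 + 15*A^4 + 20 + 15*A^-4 + 6*A^-8 + A^-12.
  A^10 * (d^4) = A^18 + 4*A^14 + 6*A^10 + 4*A^6 + A^2
  A^8 * (10*d^3) = -10*A^14 - 30*A^10 - 30*A^6 - 10*A^2
  A^6 * (38*d^2 + 7*d^4) = 7*A^14 + 66*A^10 + 118*A^6 + 66*A^2 + 7*A^-2
  A^4 * (67*d + 49*d^3 + 4*d^5) = -4*A^14 - 69*A^10 - 254*A^6 - 254*A^2 - 69*A^-2 - 4*A^-6
  A^2 * (46 + 130*d^2 + 33*d^4 + d^6) = A^14 + 39*A^10 + 277*A^6 + 524*A^2 + 277*A^-2 + 39*A^-6 + A^-10
  A^0 * (131*d + 110*d^3 + 11*d^5) = -11*A^10 - 165*A^6 - 571*A^2 - 571*A^-2 - 165*A^-6 - 11*A^-10
  A^-2 * (25 + 133*d^2 + 51*d^4 + d^6) = A^10 + 57*A^6 + 352*A^2 + 617*A^-2 + 352*A^-6 + 57*A^-10 + A^-14
  A^-4 * (37*d + 72*d^3 + 11*d^5) = -11*A^6 - 127*A^2 - 363*A^-2 - 363*A^-6 - 127*A^-10 - 11*A^-14
  A^-6 * (25*d^2 + 19*d^4 + d^6) = A^6 + 25*A^2 + 116*A^-2 + 184*A^-6 + 116*A^-10 + 25*A^-14 + A^-18
  A^-8 * (8*d^3 + 2*d^5) = -2*A^2 - 18*A^-2 - 44*A^-6 - 44*A^-10 - 18*A^-14 - 2*A^-18
  A^-10 * (d^4) = A^-2 + 4*A^-6 + 6*A^-10 + 4*A^-14 + A^-18
Summing the groups: <K> = A^18 - 2*A^14 + 2*A^10 - 3*A^6 + 4*A^2 - 3*A^-2 + 3*A^-6 - 2*A^-10 + A^-14
Normalise by the writhe: (-A^3)^(-w) = (-A^3)^(2) = A^6, so f(A) = A^6 * <K> = A^24 - 2*A^20 + 2*A^16 - 3*A^12 + 4*A^8 - 3*A^4 + 3 - 2*A^-4 + A^-8.
Substitute A = t^(-1/4), i.e. A^e → t^(-e/4): V(t) = t^2 - 2*t + 3 - 3*t^-1 + 4*t^-2 - 3*t^-3 + 2*t^-4 - 2*t^-5 + t^-6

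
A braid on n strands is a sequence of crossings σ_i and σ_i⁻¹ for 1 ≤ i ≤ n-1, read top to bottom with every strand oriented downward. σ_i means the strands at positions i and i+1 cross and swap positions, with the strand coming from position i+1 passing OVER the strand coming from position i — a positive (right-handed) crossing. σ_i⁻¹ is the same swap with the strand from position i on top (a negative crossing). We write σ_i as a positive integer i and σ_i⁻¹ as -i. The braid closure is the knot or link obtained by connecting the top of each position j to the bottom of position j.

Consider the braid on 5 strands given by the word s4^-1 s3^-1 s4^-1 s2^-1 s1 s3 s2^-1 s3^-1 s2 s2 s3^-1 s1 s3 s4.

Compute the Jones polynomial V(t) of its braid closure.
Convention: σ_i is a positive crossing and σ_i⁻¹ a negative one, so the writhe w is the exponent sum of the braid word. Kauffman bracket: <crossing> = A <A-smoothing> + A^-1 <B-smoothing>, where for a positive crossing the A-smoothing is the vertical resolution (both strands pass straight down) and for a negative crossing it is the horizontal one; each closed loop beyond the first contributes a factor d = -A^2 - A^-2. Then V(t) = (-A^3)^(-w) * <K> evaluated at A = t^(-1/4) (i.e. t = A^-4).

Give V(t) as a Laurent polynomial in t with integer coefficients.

The presented braid s4^-1 s3^-1 s4^-1 s2^-1 s1 s3 s2^-1 s3^-1 s2 s2 s3^-1 s1 s3 s4 on 5 strands reduces by inverse Markov moves (closure unchanged at each step):
  Deconjugate: the word is γ·β·γ⁻¹ with γ = s4^-1 s3^-1 (prefix) and γ⁻¹ = s3 s4 (suffix); strip both.
Reduced to β = s4^-1 s2^-1 s1 s3 s2^-1 s3^-1 s2 s2 s3^-1 s1 on 5 strands, 10 crossings.
Compute on β:
Braid: s4^-1 s2^-1 s1 s3 s2^-1 s3^-1 s2 s2 s3^-1 s1 on 5 strands, 10 crossings.
Writhe w = (#positive) - (#negative) = 5 - 5 = 0.
Enumerate smoothing states for the bracket polynomial. There are 2^10 = 1024 states.
For each crossing: s=0 is the vertical smoothing, s=1 horizontal. Crossing k contributes A^(sign_k * (1 - 2*s_k)); loop factor d = -A^2 - A^-2.
Tabulate the states by total A-exponent and number of loops L (A-exp: L × count):
  A^10: L=4 ×1
  A^8: L=3 ×9, L=5 ×1
  A^6: L=2 ×27, L=4 ×18
  A^4: L=1 ×28, L=3 ×78, L=5 ×14
  A^2: L=2 ×116, L=4 ×88, L=6 ×6
  A^0: L=1 ×27, L=3 ×178, L=5 ×46, L=7 ×1
  A^-2: L=2 ×78, L=4 ×123, L=6 ×9
  A^-4: L=1 ×6, L=3 ×78, L=5 ×36
  A^-6: L=2 ×11, L=4 ×31, L=6 ×3
  A^-8: L=3 ×6, L=5 ×4
  A^-10: L=4 ×1
Each group contributes A^e * Σ count * d^(L-1):
Powers of d = -A^2 - A^-2: d^2 = A^4 + 2 + A^-4; d^3 = -A^6 - 3*A^2 - 3*A^-2 - A^-6; d^4 = A^8 + 4*A^4 + 6 + 4*A^-4 + A^-8; d^5 = -A^10 - 5*A^6 - 10*A^2 - 10*A^-2 - 5*A^-6 - A^-10; d^6 = A^12 + 6*A^8 + 15*A^4 + 20 + 15*A^-4 + 6*A^-8 + A^-12.
  A^10 * (d^3) = -A^16 - 3*A^12 - 3*A^8 - A^4
  A^8 * (9*d^2 + d^4) = A^16 + 13*A^12 + 24*A^8 + 13*A^4 + 1
  A^6 * (27*d + 18*d^3) = -18*A^12 - 81*A^8 - 81*A^4 - 18
  A^4 * (28 + 78*d^2 + 14*d^4) = 14*A^12 + 134*A^8 + 268*A^4 + 134 + 14*A^-4
  A^2 * (116*d + 88*d^3 + 6*d^5) = -6*A^12 - 118*A^8 - 440*A^4 - 440 - 118*A^-4 - 6*A^-8
  A^0 * (27 + 178*d^2 + 46*d^4 + d^6) = A^12 + 52*A^8 + 377*A^4 + 679 + 377*A^-4 + 52*A^-8 + A^-12
  A^-2 * (78*d + 123*d^3 + 9*d^5) = -9*A^8 - 168*A^4 - 537 - 537*A^-4 - 168*A^-8 - 9*A^-12
  A^-4 * (6 + 78*d^2 + 36*d^4) = 36*A^4 + 222 + 378*A^-4 + 222*A^-8 + 36*A^-12
  A^-6 * (11*d + 31*d^3 + 3*d^5) = -3*A^4 - 46 - 134*A^-4 - 134*A^-8 - 46*A^-12 - 3*A^-16
  A^-8 * (6*d^2 + 4*d^4) = 4 + 22*A^-4 + 36*A^-8 + 22*A^-12 + 4*A^-16
  A^-10 * (d^3) = -A^-4 - 3*A^-8 - 3*A^-12 - A^-16
Summing the groups: <K> = A^12 - A^8 + A^4 - 1 + A^-4 - A^-8 + A^-12
Normalise by the writhe: (-A^3)^(-w) = (-A^3)^(0) = 1, so f(A) = 1 * <K> = A^12 - A^8 + A^4 - 1 + A^-4 - A^-8 + A^-12.
Substitute A = t^(-1/4), i.e. A^e → t^(-e/4): V(t) = t^3 - t^2 + t - 1 + t^-1 - t^-2 + t^-3

Answer: t^3 - t^2 + t - 1 + t^-1 - t^-2 + t^-3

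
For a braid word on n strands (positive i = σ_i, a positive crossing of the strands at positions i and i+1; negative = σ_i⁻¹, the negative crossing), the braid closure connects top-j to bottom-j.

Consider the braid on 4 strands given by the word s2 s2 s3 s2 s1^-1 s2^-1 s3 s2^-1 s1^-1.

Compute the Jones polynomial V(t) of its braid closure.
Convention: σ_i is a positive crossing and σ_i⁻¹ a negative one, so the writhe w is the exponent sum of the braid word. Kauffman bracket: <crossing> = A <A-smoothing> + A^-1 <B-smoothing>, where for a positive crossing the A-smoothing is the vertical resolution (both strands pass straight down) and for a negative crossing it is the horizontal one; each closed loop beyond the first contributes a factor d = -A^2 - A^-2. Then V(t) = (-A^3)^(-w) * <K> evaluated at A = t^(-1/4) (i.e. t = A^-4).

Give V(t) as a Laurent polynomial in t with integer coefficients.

t^3 - t^2 + t - 1 + t^-1 - t^-2 + t^-3

Derivation:
Braid: s2 s2 s3 s2 s1^-1 s2^-1 s3 s2^-1 s1^-1 on 4 strands, 9 crossings.
Writhe w = (#positive) - (#negative) = 5 - 4 = 1.
Computing the Kauffman bracket via state sum. There are 2^9 = 512 states.
For each crossing: s=0 is the vertical smoothing, s=1 horizontal. Crossing k contributes A^(sign_k * (1 - 2*s_k)); loop factor d = -A^2 - A^-2.
Tabulate the states by total A-exponent and number of loops L (A-exp: L × count):
  A^9: L=4 ×1
  A^7: L=3 ×9
  A^5: L=2 ×25, L=4 ×11
  A^3: L=1 ×25, L=3 ×49, L=5 ×10
  A^1: L=2 ×76, L=4 ×45, L=6 ×5
  A^-1: L=1 ×22, L=3 ×82, L=5 ×21, L=7 ×1
  A^-3: L=2 ×41, L=4 ×39, L=6 ×4
  A^-5: L=1 ×4, L=3 ×25, L=5 ×7
  A^-7: L=2 ×4, L=4 ×5
  A^-9: L=3 ×1
Each group contributes A^e * Σ count * d^(L-1):
Powers of d = -A^2 - A^-2: d^2 = A^4 + 2 + A^-4; d^3 = -A^6 - 3*A^2 - 3*A^-2 - A^-6; d^4 = A^8 + 4*A^4 + 6 + 4*A^-4 + A^-8; d^5 = -A^10 - 5*A^6 - 10*A^2 - 10*A^-2 - 5*A^-6 - A^-10; d^6 = A^12 + 6*A^8 + 15*A^4 + 20 + 15*A^-4 + 6*A^-8 + A^-12.
  A^9 * (d^3) = -A^15 - 3*A^11 - 3*A^7 - A^3
  A^7 * (9*d^2) = 9*A^11 + 18*A^7 + 9*A^3
  A^5 * (25*d + 11*d^3) = -11*A^11 - 58*A^7 - 58*A^3 - 11*A^-1
  A^3 * (25 + 49*d^2 + 10*d^4) = 10*A^11 + 89*A^7 + 183*A^3 + 89*A^-1 + 10*A^-5
  A^1 * (76*d + 45*d^3 + 5*d^5) = -5*A^11 - 70*A^7 - 261*A^3 - 261*A^-1 - 70*A^-5 - 5*A^-9
  A^-1 * (22 + 82*d^2 + 21*d^4 + d^6) = A^11 + 27*A^7 + 181*A^3 + 332*A^-1 + 181*A^-5 + 27*A^-9 + A^-13
  A^-3 * (41*d + 39*d^3 + 4*d^5) = -4*A^7 - 59*A^3 - 198*A^-1 - 198*A^-5 - 59*A^-9 - 4*A^-13
  A^-5 * (4 + 25*d^2 + 7*d^4) = 7*A^3 + 53*A^-1 + 96*A^-5 + 53*A^-9 + 7*A^-13
  A^-7 * (4*d + 5*d^3) = -5*A^-1 - 19*A^-5 - 19*A^-9 - 5*A^-13
  A^-9 * (d^2) = A^-5 + 2*A^-9 + A^-13
Summing the groups: <K> = -A^15 + A^11 - A^7 + A^3 - A^-1 + A^-5 - A^-9
Normalise by the writhe: (-A^3)^(-w) = (-A^3)^(-1) = -A^-3, so f(A) = -A^-3 * <K> = A^12 - A^8 + A^4 - 1 + A^-4 - A^-8 + A^-12.
Substitute A = t^(-1/4), i.e. A^e → t^(-e/4): V(t) = t^3 - t^2 + t - 1 + t^-1 - t^-2 + t^-3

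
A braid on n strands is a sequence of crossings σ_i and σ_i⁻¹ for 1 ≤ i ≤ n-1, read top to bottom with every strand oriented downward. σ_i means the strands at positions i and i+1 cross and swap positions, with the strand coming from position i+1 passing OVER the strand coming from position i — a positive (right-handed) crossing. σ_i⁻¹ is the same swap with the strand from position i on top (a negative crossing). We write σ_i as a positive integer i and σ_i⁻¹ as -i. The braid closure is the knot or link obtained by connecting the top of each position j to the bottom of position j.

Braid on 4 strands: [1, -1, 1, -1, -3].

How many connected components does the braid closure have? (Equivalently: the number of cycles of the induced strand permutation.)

3

Derivation:
Track the strand permutation on 4 strands, starting from identity.
  step 1: s1 swaps positions 1,2 -> [2 1 3 4]
  step 2: s1^-1 swaps positions 1,2 -> [1 2 3 4]
  step 3: s1 swaps positions 1,2 -> [2 1 3 4]
  step 4: s1^-1 swaps positions 1,2 -> [1 2 3 4]
  step 5: s3^-1 swaps positions 3,4 -> [1 2 4 3]
Final permutation (position -> original strand): [1 2 4 3]
Closure components = cycle count of this permutation = 3.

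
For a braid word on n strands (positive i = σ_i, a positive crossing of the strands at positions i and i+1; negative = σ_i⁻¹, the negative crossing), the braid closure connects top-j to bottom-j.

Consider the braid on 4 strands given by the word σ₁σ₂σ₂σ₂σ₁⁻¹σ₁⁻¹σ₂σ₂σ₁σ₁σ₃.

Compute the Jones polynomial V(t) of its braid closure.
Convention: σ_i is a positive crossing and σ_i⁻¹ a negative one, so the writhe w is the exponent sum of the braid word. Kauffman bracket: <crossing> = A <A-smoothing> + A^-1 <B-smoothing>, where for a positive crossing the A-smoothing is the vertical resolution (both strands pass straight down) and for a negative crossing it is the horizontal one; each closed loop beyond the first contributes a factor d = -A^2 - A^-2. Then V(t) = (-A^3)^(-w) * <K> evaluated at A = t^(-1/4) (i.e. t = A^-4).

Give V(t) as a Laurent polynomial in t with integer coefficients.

t^10 - 3*t^9 + 5*t^8 - 7*t^7 + 7*t^6 - 7*t^5 + 6*t^4 - 3*t^3 + 2*t^2

Derivation:
The presented braid s1 s2 s2 s2 s1^-1 s1^-1 s2 s2 s1 s1 s3 on 4 strands reduces by inverse Markov moves (closure unchanged at each step):
  Destabilize: the word has the form β·s3 where s3 occurs only as the final letter (β ∈ B_3); drop it and the last strand → 3 strands.
Reduced to β = s1 s2 s2 s2 s1^-1 s1^-1 s2 s2 s1 s1 on 3 strands, 10 crossings.
Compute on β:
Braid: s1 s2 s2 s2 s1^-1 s1^-1 s2 s2 s1 s1 on 3 strands, 10 crossings.
Writhe w = (#positive) - (#negative) = 8 - 2 = 6.
Enumerate smoothing states for the bracket polynomial. There are 2^10 = 1024 states.
For each crossing: s=0 is the vertical smoothing, s=1 horizontal. Crossing k contributes A^(sign_k * (1 - 2*s_k)); loop factor d = -A^2 - A^-2.
Tabulate the states by total A-exponent and number of loops L (A-exp: L × count):
  A^10: L=3 ×1
  A^8: L=2 ×7, L=4 ×3
  A^6: L=1 ×10, L=3 ×32, L=5 ×3
  A^4: L=2 ×76, L=4 ×43, L=6 ×1
  A^2: L=1 ×51, L=3 ×132, L=5 ×27
  A^0: L=2 ×135, L=4 ×109, L=6 ×8
  A^-2: L=3 ×161, L=5 ×48, L=7 ×1
  A^-4: L=4 ×109, L=6 ×11
  A^-6: L=5 ×44, L=7 ×1
  A^-8: L=6 ×10
  A^-10: L=7 ×1
Each group contributes A^e * Σ count * d^(L-1):
Powers of d = -A^2 - A^-2: d^2 = A^4 + 2 + A^-4; d^3 = -A^6 - 3*A^2 - 3*A^-2 - A^-6; d^4 = A^8 + 4*A^4 + 6 + 4*A^-4 + A^-8; d^5 = -A^10 - 5*A^6 - 10*A^2 - 10*A^-2 - 5*A^-6 - A^-10; d^6 = A^12 + 6*A^8 + 15*A^4 + 20 + 15*A^-4 + 6*A^-8 + A^-12.
  A^10 * (d^2) = A^14 + 2*A^10 + A^6
  A^8 * (7*d + 3*d^3) = -3*A^14 - 16*A^10 - 16*A^6 - 3*A^2
  A^6 * (10 + 32*d^2 + 3*d^4) = 3*A^14 + 44*A^10 + 92*A^6 + 44*A^2 + 3*A^-2
  A^4 * (76*d + 43*d^3 + d^5) = -A^14 - 48*A^10 - 215*A^6 - 215*A^2 - 48*A^-2 - A^-6
  A^2 * (51 + 132*d^2 + 27*d^4) = 27*A^10 + 240*A^6 + 477*A^2 + 240*A^-2 + 27*A^-6
  A^0 * (135*d + 109*d^3 + 8*d^5) = -8*A^10 - 149*A^6 - 542*A^2 - 542*A^-2 - 149*A^-6 - 8*A^-10
  A^-2 * (161*d^2 + 48*d^4 + d^6) = A^10 + 54*A^6 + 368*A^2 + 630*A^-2 + 368*A^-6 + 54*A^-10 + A^-14
  A^-4 * (109*d^3 + 11*d^5) = -11*A^6 - 164*A^2 - 437*A^-2 - 437*A^-6 - 164*A^-10 - 11*A^-14
  A^-6 * (44*d^4 + d^6) = A^6 + 50*A^2 + 191*A^-2 + 284*A^-6 + 191*A^-10 + 50*A^-14 + A^-18
  A^-8 * (10*d^5) = -10*A^2 - 50*A^-2 - 100*A^-6 - 100*A^-10 - 50*A^-14 - 10*A^-18
  A^-10 * (d^6) = A^2 + 6*A^-2 + 15*A^-6 + 20*A^-10 + 15*A^-14 + 6*A^-18 + A^-22
Summing the groups: <K> = 2*A^10 - 3*A^6 + 6*A^2 - 7*A^-2 + 7*A^-6 - 7*A^-10 + 5*A^-14 - 3*A^-18 + A^-22
Normalise by the writhe: (-A^3)^(-w) = (-A^3)^(-6) = A^-18, so f(A) = A^-18 * <K> = 2*A^-8 - 3*A^-12 + 6*A^-16 - 7*A^-20 + 7*A^-24 - 7*A^-28 + 5*A^-32 - 3*A^-36 + A^-40.
Substitute A = t^(-1/4), i.e. A^e → t^(-e/4): V(t) = t^10 - 3*t^9 + 5*t^8 - 7*t^7 + 7*t^6 - 7*t^5 + 6*t^4 - 3*t^3 + 2*t^2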